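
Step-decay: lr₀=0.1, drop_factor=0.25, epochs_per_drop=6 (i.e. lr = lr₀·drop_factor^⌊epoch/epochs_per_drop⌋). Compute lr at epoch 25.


n_drops = ⌊25/6⌋ = 4
lr = 0.1·0.25^4 = 0.1·0.00390625 = 0.000390625

0.000390625


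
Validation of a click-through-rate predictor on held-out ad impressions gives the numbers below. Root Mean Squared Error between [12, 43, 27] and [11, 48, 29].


MSE = 30/3 = 10
RMSE = √(30/3) = 3.1623

3.1623


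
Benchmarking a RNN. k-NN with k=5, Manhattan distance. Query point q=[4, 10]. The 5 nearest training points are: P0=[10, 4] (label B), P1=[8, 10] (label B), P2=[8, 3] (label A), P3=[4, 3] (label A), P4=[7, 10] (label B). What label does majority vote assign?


d(q,P0) = 12  (label B)
d(q,P1) = 4  (label B)
d(q,P2) = 11  (label A)
d(q,P3) = 7  (label A)
d(q,P4) = 3  (label B)
Votes: A=2, B=3
Majority → B

B


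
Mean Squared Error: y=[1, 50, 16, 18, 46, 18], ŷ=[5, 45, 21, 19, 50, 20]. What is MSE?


Squared errors: (1-5)²=16, (50-45)²=25, (16-21)²=25, (18-19)²=1, (46-50)²=16, (18-20)²=4
Sum = 87
MSE = 87/6 = 29/2

29/2


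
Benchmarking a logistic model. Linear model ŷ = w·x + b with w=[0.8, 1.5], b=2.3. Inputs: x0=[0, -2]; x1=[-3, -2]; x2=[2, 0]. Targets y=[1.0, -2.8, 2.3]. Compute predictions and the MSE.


ŷ0 = (0.8)·(0) + (1.5)·(-2) + 2.3 = -0.7
ŷ1 = (0.8)·(-3) + (1.5)·(-2) + 2.3 = -3.1
ŷ2 = (0.8)·(2) + (1.5)·(0) + 2.3 = 3.9
errors² = [2.89, 0.09, 2.56]
MSE = 5.5400/3 = 1.8467

1.8467


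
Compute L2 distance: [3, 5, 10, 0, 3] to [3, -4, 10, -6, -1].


d = √((3-3)² + (5+ 4)² + (10-10)² + (0+ 6)² + (3+ 1)²)
  = √(0 + 81 + 0 + 36 + 16)
  = √133 = 11.5326

11.5326


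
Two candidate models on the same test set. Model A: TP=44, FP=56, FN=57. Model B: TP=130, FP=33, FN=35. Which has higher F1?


Model A: P=44/100=0.44, R=44/101=0.4356, F1=2PR/(P+R)=2TP/(2TP+FP+FN)=88/201=0.4378
Model B: P=130/163=0.7975, R=130/165=0.7879, F1=2PR/(P+R)=2TP/(2TP+FP+FN)=260/328=0.7927
0.4378 < 0.7927 → Model B

Model B


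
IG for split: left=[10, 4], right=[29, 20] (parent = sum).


Parent = [39, 24], H_parent = 0.9587
H_left = 0.8631 (n=14), H_right = 0.9755 (n=49)
H_children = (14/63)·0.8631 + (49/63)·0.9755 = 0.9505
IG = 0.9587 - 0.9505 = 0.0082

0.0082


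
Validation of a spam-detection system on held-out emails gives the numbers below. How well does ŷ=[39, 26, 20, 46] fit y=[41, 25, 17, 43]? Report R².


ȳ = 31.5
SS_res = Σ(y-ŷ)² = 23
SS_tot = Σ(y-ȳ)² = 475
R² = 1 - SS_res/SS_tot = 1 - 0.0484 = 0.9516

0.9516


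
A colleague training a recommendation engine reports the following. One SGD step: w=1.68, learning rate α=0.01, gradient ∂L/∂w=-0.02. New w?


w_new = w - α·∇
= 1.68 - 0.01·-0.02
= 1.68 + 0.0002
= 1.6802

1.6802


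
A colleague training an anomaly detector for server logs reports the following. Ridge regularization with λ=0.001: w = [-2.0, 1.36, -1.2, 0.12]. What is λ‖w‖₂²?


‖w‖₂² = (-2.0)² + (1.36)² + (-1.2)² + (0.12)²
     = 4 + 1.8496 + 1.44 + 0.0144
     = 7.304
λ·‖w‖₂² = 0.001·7.304 = 0.007304

0.007304


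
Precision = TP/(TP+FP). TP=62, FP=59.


Precision = TP/(TP+FP)
= 62/(62+59)
= 62/121 = 51.24%

51.24%


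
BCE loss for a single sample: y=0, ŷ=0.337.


BCE = -[y·ln(p) + (1-y)·ln(1-p)]
= -0 - 1·ln(1-0.337)
= -ln(0.663) = 0.411

0.411


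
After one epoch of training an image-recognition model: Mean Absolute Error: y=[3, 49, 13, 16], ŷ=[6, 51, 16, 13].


Absolute errors: |3-6|=3, |49-51|=2, |13-16|=3, |16-13|=3
Sum = 11
MAE = 11/4 = 11/4

11/4


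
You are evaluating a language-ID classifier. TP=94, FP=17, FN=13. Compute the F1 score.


Precision = 94/111 = 0.8468
Recall = 94/107 = 0.8785
F1 = 2·P·R/(P+R) = 2·TP/(2·TP+FP+FN) = 188/(188+17+13) = 188/218 = 0.8624

0.8624


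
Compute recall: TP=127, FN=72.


Recall = TP/(TP+FN)
= 127/(127+72)
= 127/199 = 63.82%

63.82%


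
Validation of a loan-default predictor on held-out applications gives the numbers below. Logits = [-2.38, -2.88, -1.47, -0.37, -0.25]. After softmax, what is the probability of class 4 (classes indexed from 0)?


Exponentials: e^-2.38=0.0926, e^-2.88=0.0561, e^-1.47=0.2299, e^-0.37=0.6907, e^-0.25=0.7788
Sum = 1.8481
Softmax = [0.0501, 0.0304, 0.1244, 0.3737, 0.4214]
p[4] = 0.7788/1.8481 = 0.4214

0.4214


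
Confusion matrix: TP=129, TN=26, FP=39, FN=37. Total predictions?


Total = TP + TN + FP + FN
= 129 + 26 + 39 + 37
= 231
(Predicted positive: 168, predicted negative: 63)

231


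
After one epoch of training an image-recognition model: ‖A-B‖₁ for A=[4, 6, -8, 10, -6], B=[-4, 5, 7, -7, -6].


d = |4+ 4| + |6-5| + |-8-7| + |10+ 7| + |-6+ 6|
  = 8 + 1 + 15 + 17 + 0
  = 41

41


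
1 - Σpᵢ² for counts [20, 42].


Probabilities: [20/62, 42/62] ≈ [0.3226, 0.6774]
Σpᵢ² = (400 + 1764)/62² = 2164/3844
Gini = 1 - Σpᵢ² = 1 - 2164/3844 = 0.437

0.437


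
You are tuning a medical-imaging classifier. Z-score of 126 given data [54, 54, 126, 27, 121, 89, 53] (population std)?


μ = 74.8571, σ = 35.016
z = (126 - 74.8571)/35.016 = 1.4606

1.4606


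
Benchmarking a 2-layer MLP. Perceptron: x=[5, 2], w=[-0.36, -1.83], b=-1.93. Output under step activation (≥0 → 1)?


z = (5)·(-0.36) + (2)·(-1.83) - 1.93
  = -7.39
step(z) = 0 (z<0)

0


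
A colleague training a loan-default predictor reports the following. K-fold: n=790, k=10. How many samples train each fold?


Fold size = 790/10 = 79
Training per fold = 790 - 79 = 711

711


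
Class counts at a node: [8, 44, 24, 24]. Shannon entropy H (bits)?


Probabilities: [8/100, 44/100, 24/100, 24/100] ≈ [0.08, 0.44, 0.24, 0.24]
H = -((8/100)·log₂(8/100) + (44/100)·log₂(44/100) + (24/100)·log₂(24/100) + (24/100)·log₂(24/100))
  = 1.8009 bits

1.8009 bits


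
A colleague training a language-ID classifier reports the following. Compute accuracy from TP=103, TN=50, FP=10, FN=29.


Accuracy = (TP+TN)/(TP+TN+FP+FN)
= (103+50)/(192)
= 153/192 = 79.69%

79.69%


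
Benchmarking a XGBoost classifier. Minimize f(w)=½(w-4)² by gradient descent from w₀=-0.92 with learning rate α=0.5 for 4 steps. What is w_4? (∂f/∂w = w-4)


step 1: grad = -0.92-4 = -4.92; w = -0.92 - 0.5·(-4.92) = 1.54
step 2: grad = 1.54-4 = -2.46; w = 1.54 - 0.5·(-2.46) = 2.77
step 3: grad = 2.77-4 = -1.23; w = 2.77 - 0.5·(-1.23) = 3.385
step 4: grad = 3.385-4 = -0.615; w = 3.385 - 0.5·(-0.615) = 3.6925

3.6925


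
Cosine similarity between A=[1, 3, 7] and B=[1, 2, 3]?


A·B = 1·1 + 3·2 + 7·3 = 28
‖A‖ = √59 = 7.6811, ‖B‖ = √14 = 3.7417
cos = 28/(√59·√14) = 28/√826 = 0.9742

0.9742


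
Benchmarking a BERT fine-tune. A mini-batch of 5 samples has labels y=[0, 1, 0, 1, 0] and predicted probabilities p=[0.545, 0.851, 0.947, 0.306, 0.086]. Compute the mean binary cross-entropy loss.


L[0] = -ln(1-0.545) = -ln(0.455) = 0.7875
L[1] = -ln(0.851) = 0.1613
L[2] = -ln(1-0.947) = -ln(0.053) = 2.9375
L[3] = -ln(0.306) = 1.1842
L[4] = -ln(1-0.086) = -ln(0.914) = 0.0899
mean = (0.7875 + 0.1613 + 2.9375 + 1.1842 + 0.0899)/5 = 1.0321

1.0321


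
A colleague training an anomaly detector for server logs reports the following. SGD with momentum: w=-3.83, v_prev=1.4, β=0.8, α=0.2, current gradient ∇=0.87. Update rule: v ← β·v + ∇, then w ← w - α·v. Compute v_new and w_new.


v_new = 0.8·1.4 + 0.87 = 1.12 + 0.87 = 1.99
w_new = -3.83 - 0.2·1.99 = -3.83 - 0.398 = -4.228

v_new=1.99, w_new=-4.228


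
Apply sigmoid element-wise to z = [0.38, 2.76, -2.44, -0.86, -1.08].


σ(0.38) = 1/(1+e^-0.38) = 0.5939
σ(2.76) = 1/(1+e^-2.76) = 0.9405
σ(-2.44) = 1/(1+e^2.44) = 0.0802
σ(-0.86) = 1/(1+e^0.86) = 0.2973
σ(-1.08) = 1/(1+e^1.08) = 0.2535
result = [0.5939, 0.9405, 0.0802, 0.2973, 0.2535]

[0.5939, 0.9405, 0.0802, 0.2973, 0.2535]


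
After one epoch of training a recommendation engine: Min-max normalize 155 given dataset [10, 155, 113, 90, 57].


min=10, max=155
(155-10)/(155-10) = 145/145 = 1.0

1.0


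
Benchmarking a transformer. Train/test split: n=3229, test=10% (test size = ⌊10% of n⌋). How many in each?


Test = ⌊3229·10/100⌋ = 322
Train = 3229 - 322 = 2907

Train: 2907, Test: 322


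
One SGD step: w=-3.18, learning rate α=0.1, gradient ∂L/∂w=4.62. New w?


w_new = w - α·∇
= -3.18 - 0.1·4.62
= -3.18 - 0.462
= -3.642

-3.642


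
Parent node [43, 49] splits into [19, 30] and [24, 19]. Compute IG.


Parent = [43, 49], H_parent = 0.9969
H_left = 0.9633 (n=49), H_right = 0.9902 (n=43)
H_children = (49/92)·0.9633 + (43/92)·0.9902 = 0.9759
IG = 0.9969 - 0.9759 = 0.021

0.021


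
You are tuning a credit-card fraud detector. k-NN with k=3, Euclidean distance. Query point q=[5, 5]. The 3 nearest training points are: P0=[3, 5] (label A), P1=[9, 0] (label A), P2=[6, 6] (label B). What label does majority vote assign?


d(q,P0) = 2.0  (label A)
d(q,P1) = 6.4031  (label A)
d(q,P2) = 1.4142  (label B)
Votes: A=2, B=1
Majority → A

A


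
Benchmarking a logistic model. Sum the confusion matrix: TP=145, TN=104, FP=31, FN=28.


Total = TP + TN + FP + FN
= 145 + 104 + 31 + 28
= 308
(Predicted positive: 176, predicted negative: 132)

308


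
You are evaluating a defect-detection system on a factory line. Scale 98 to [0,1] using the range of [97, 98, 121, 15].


min=15, max=121
(98-15)/(121-15) = 83/106 = 0.783

0.783


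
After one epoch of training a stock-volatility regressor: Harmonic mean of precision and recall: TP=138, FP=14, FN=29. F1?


Precision = 138/152 = 0.9079
Recall = 138/167 = 0.8263
F1 = 2·P·R/(P+R) = 2·TP/(2·TP+FP+FN) = 276/(276+14+29) = 276/319 = 0.8652

0.8652


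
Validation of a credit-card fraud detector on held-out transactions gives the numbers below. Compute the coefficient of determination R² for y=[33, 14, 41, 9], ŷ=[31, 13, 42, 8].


ȳ = 24.25
SS_res = Σ(y-ŷ)² = 7
SS_tot = Σ(y-ȳ)² = 694.75
R² = 1 - SS_res/SS_tot = 1 - 0.0101 = 0.9899

0.9899


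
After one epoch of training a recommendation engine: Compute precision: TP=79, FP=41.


Precision = TP/(TP+FP)
= 79/(79+41)
= 79/120 = 65.83%

65.83%


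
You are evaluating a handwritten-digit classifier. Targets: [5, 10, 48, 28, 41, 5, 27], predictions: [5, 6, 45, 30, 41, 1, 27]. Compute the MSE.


Squared errors: (5-5)²=0, (10-6)²=16, (48-45)²=9, (28-30)²=4, (41-41)²=0, (5-1)²=16, (27-27)²=0
Sum = 45
MSE = 45/7 = 45/7

45/7


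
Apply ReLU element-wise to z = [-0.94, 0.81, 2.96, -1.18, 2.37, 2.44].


ReLU(-0.94) = max(0, -0.94) = 0.0
ReLU(0.81) = max(0, 0.81) = 0.81
ReLU(2.96) = max(0, 2.96) = 2.96
ReLU(-1.18) = max(0, -1.18) = 0.0
ReLU(2.37) = max(0, 2.37) = 2.37
ReLU(2.44) = max(0, 2.44) = 2.44
result = [0.0, 0.81, 2.96, 0.0, 2.37, 2.44]

[0.0, 0.81, 2.96, 0.0, 2.37, 2.44]


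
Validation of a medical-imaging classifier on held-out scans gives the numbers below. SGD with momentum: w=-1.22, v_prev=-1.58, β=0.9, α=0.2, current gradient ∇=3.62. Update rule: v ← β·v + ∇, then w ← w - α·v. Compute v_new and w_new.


v_new = 0.9·-1.58 + 3.62 = -1.422 + 3.62 = 2.198
w_new = -1.22 - 0.2·2.198 = -1.22 - 0.4396 = -1.6596

v_new=2.198, w_new=-1.6596


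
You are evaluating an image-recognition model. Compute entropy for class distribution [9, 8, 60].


Probabilities: [9/77, 8/77, 60/77] ≈ [0.1169, 0.1039, 0.7792]
H = -((9/77)·log₂(9/77) + (8/77)·log₂(8/77) + (60/77)·log₂(60/77))
  = 0.9818 bits

0.9818 bits


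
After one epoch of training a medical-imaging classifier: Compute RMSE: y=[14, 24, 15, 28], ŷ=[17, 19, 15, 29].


MSE = 35/4 = 8.75
RMSE = √(35/4) = 2.958

2.958


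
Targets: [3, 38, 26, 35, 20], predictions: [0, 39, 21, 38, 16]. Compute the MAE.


Absolute errors: |3-0|=3, |38-39|=1, |26-21|=5, |35-38|=3, |20-16|=4
Sum = 16
MAE = 16/5 = 16/5

16/5


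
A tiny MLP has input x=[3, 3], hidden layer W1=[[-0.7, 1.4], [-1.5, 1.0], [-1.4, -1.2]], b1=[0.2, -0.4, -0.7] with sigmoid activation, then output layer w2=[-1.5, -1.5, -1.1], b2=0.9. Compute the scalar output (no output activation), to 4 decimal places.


z1[0] = (-0.7)·(3) + (1.4)·(3) + 0.2 = 2.3
z1[1] = (-1.5)·(3) + (1.0)·(3) - 0.4 = -1.9
z1[2] = (-1.4)·(3) + (-1.2)·(3) - 0.7 = -8.5
h = sigmoid(z1) = [0.9089, 0.1301, 0.0002]
output = (-1.5)·(0.9089) + (-1.5)·(0.1301) + (-1.1)·(0.0002) + 0.9 = -0.6587

-0.6587


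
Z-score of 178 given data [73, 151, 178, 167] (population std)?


μ = 142.25, σ = 41.118
z = (178 - 142.25)/41.118 = 0.8694

0.8694


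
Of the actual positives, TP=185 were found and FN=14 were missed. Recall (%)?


Recall = TP/(TP+FN)
= 185/(185+14)
= 185/199 = 92.96%

92.96%


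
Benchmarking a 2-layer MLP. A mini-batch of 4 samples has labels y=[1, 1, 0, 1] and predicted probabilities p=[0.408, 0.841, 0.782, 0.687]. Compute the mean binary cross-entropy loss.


L[0] = -ln(0.408) = 0.8965
L[1] = -ln(0.841) = 0.1732
L[2] = -ln(1-0.782) = -ln(0.218) = 1.5233
L[3] = -ln(0.687) = 0.3754
mean = (0.8965 + 0.1732 + 1.5233 + 0.3754)/4 = 0.7421

0.7421


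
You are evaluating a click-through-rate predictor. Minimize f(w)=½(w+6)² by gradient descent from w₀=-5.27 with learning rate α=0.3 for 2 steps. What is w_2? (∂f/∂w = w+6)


step 1: grad = -5.27+6 = 0.73; w = -5.27 - 0.3·(0.73) = -5.489
step 2: grad = -5.489+6 = 0.511; w = -5.489 - 0.3·(0.511) = -5.6423

-5.6423


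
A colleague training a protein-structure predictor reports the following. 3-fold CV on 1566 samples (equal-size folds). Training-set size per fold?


Fold size = 1566/3 = 522
Training per fold = 1566 - 522 = 1044

1044


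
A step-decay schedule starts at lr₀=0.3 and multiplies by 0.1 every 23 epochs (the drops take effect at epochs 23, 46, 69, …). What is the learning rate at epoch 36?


n_drops = ⌊36/23⌋ = 1
lr = 0.3·0.1^1 = 0.3·0.1 = 0.03

0.03


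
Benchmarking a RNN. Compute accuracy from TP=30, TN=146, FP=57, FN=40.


Accuracy = (TP+TN)/(TP+TN+FP+FN)
= (30+146)/(273)
= 176/273 = 64.47%

64.47%


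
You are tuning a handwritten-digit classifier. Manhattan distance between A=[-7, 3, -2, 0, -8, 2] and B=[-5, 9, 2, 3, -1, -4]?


d = |-7+ 5| + |3-9| + |-2-2| + |0-3| + |-8+ 1| + |2+ 4|
  = 2 + 6 + 4 + 3 + 7 + 6
  = 28

28


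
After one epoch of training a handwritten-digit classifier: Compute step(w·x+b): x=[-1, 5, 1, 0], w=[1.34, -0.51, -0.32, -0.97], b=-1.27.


z = (-1)·(1.34) + (5)·(-0.51) + (1)·(-0.32) + (0)·(-0.97) - 1.27
  = -5.48
step(z) = 0 (z<0)

0


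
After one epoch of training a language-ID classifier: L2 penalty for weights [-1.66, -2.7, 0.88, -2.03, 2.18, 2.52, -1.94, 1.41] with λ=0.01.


‖w‖₂² = (-1.66)² + (-2.7)² + (0.88)² + (-2.03)² + (2.18)² + (2.52)² + (-1.94)² + (1.41)²
     = 2.7556 + 7.29 + 0.7744 + 4.1209 + 4.7524 + 6.3504 + 3.7636 + 1.9881
     = 31.7954
λ·‖w‖₂² = 0.01·31.7954 = 0.317954

0.317954


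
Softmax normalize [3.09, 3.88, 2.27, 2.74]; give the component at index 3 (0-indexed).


Exponentials: e^3.09=21.9771, e^3.88=48.4242, e^2.27=9.6794, e^2.74=15.487
Sum = 95.5677
Softmax = [0.23, 0.5067, 0.1013, 0.1621]
p[3] = 15.487/95.5677 = 0.1621

0.1621


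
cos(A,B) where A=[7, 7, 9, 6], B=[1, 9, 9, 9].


A·B = 7·1 + 7·9 + 9·9 + 6·9 = 205
‖A‖ = √215 = 14.6629, ‖B‖ = √244 = 15.6205
cos = 205/(√215·√244) = 205/√52460 = 0.895

0.895


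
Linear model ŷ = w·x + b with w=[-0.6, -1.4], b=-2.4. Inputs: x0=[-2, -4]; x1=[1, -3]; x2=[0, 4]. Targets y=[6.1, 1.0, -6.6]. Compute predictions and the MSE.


ŷ0 = (-0.6)·(-2) + (-1.4)·(-4) - 2.4 = 4.4
ŷ1 = (-0.6)·(1) + (-1.4)·(-3) - 2.4 = 1.2
ŷ2 = (-0.6)·(0) + (-1.4)·(4) - 2.4 = -8.0
errors² = [2.89, 0.04, 1.96]
MSE = 4.8900/3 = 1.63

1.63


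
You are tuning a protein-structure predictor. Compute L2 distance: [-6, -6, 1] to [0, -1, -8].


d = √((-6-0)² + (-6+ 1)² + (1+ 8)²)
  = √(36 + 25 + 81)
  = √142 = 11.9164

11.9164


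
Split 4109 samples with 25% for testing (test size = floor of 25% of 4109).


Test = ⌊4109·25/100⌋ = 1027
Train = 4109 - 1027 = 3082

Train: 3082, Test: 1027


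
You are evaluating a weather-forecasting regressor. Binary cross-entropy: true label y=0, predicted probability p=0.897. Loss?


BCE = -[y·ln(p) + (1-y)·ln(1-p)]
= -0 - 1·ln(1-0.897)
= -ln(0.103) = 2.273

2.273


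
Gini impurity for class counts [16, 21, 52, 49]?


Probabilities: [16/138, 21/138, 52/138, 49/138] ≈ [0.1159, 0.1522, 0.3768, 0.3551]
Σpᵢ² = (256 + 441 + 2704 + 2401)/138² = 5802/19044
Gini = 1 - Σpᵢ² = 1 - 5802/19044 = 0.6953

0.6953


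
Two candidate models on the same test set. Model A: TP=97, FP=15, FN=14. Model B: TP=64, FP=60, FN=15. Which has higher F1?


Model A: P=97/112=0.8661, R=97/111=0.8739, F1=2PR/(P+R)=2TP/(2TP+FP+FN)=194/223=0.87
Model B: P=64/124=0.5161, R=64/79=0.8101, F1=2PR/(P+R)=2TP/(2TP+FP+FN)=128/203=0.6305
0.87 > 0.6305 → Model A

Model A


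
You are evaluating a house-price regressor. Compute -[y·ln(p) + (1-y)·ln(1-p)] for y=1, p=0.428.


BCE = -[y·ln(p) + (1-y)·ln(1-p)]
= -1·ln(0.428) - 0
= -ln(0.428) = 0.8486

0.8486


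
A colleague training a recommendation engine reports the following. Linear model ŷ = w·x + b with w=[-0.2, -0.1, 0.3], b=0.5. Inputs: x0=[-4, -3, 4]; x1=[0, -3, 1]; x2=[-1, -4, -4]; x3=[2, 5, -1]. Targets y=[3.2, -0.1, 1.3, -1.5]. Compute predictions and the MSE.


ŷ0 = (-0.2)·(-4) + (-0.1)·(-3) + (0.3)·(4) + 0.5 = 2.8
ŷ1 = (-0.2)·(0) + (-0.1)·(-3) + (0.3)·(1) + 0.5 = 1.1
ŷ2 = (-0.2)·(-1) + (-0.1)·(-4) + (0.3)·(-4) + 0.5 = -0.1
ŷ3 = (-0.2)·(2) + (-0.1)·(5) + (0.3)·(-1) + 0.5 = -0.7
errors² = [0.16, 1.44, 1.96, 0.64]
MSE = 4.2000/4 = 1.05

1.05


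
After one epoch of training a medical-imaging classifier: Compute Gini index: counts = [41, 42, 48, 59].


Probabilities: [41/190, 42/190, 48/190, 59/190] ≈ [0.2158, 0.2211, 0.2526, 0.3105]
Σpᵢ² = (1681 + 1764 + 2304 + 3481)/190² = 9230/36100
Gini = 1 - Σpᵢ² = 1 - 9230/36100 = 0.7443

0.7443


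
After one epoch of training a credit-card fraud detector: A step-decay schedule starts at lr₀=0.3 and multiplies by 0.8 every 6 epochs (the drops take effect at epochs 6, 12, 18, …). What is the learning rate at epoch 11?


n_drops = ⌊11/6⌋ = 1
lr = 0.3·0.8^1 = 0.3·0.8 = 0.24

0.24


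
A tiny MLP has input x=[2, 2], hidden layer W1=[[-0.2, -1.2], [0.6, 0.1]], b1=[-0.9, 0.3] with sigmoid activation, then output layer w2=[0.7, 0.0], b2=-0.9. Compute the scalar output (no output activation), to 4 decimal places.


z1[0] = (-0.2)·(2) + (-1.2)·(2) - 0.9 = -3.7
z1[1] = (0.6)·(2) + (0.1)·(2) + 0.3 = 1.7
h = sigmoid(z1) = [0.0241, 0.8455]
output = (0.7)·(0.0241) + (0.0)·(0.8455) - 0.9 = -0.8831

-0.8831


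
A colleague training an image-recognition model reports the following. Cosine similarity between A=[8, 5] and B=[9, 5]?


A·B = 8·9 + 5·5 = 97
‖A‖ = √89 = 9.434, ‖B‖ = √106 = 10.2956
cos = 97/(√89·√106) = 97/√9434 = 0.9987

0.9987


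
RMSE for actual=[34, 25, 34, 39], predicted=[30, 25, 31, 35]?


MSE = 41/4 = 10.25
RMSE = √(41/4) = 3.2016

3.2016


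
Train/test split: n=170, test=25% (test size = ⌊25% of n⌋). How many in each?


Test = ⌊170·25/100⌋ = 42
Train = 170 - 42 = 128

Train: 128, Test: 42


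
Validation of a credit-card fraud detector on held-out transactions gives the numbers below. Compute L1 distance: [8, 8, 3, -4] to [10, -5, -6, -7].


d = |8-10| + |8+ 5| + |3+ 6| + |-4+ 7|
  = 2 + 13 + 9 + 3
  = 27

27


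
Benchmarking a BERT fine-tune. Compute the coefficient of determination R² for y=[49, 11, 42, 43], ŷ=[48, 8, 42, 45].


ȳ = 36.25
SS_res = Σ(y-ŷ)² = 14
SS_tot = Σ(y-ȳ)² = 878.75
R² = 1 - SS_res/SS_tot = 1 - 0.0159 = 0.9841

0.9841


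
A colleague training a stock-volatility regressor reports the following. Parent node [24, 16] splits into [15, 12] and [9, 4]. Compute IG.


Parent = [24, 16], H_parent = 0.971
H_left = 0.9911 (n=27), H_right = 0.8905 (n=13)
H_children = (27/40)·0.9911 + (13/40)·0.8905 = 0.9584
IG = 0.971 - 0.9584 = 0.0126

0.0126


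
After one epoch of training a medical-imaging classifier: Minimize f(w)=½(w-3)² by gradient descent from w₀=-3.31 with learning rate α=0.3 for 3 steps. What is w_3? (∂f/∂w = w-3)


step 1: grad = -3.31-3 = -6.31; w = -3.31 - 0.3·(-6.31) = -1.417
step 2: grad = -1.417-3 = -4.417; w = -1.417 - 0.3·(-4.417) = -0.0919
step 3: grad = -0.0919-3 = -3.0919; w = -0.0919 - 0.3·(-3.0919) = 0.83567

0.83567


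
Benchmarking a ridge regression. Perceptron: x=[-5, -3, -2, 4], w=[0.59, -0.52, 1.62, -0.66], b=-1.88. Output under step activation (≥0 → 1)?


z = (-5)·(0.59) + (-3)·(-0.52) + (-2)·(1.62) + (4)·(-0.66) - 1.88
  = -9.15
step(z) = 0 (z<0)

0


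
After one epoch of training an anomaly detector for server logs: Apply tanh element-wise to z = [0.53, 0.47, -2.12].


tanh(0.53) = 0.4854
tanh(0.47) = 0.4382
tanh(-2.12) = -0.9716
result = [0.4854, 0.4382, -0.9716]

[0.4854, 0.4382, -0.9716]


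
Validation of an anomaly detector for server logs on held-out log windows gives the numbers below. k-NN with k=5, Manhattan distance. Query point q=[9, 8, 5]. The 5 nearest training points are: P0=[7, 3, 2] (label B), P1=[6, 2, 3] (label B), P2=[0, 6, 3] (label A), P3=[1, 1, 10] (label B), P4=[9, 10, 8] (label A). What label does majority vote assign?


d(q,P0) = 10  (label B)
d(q,P1) = 11  (label B)
d(q,P2) = 13  (label A)
d(q,P3) = 20  (label B)
d(q,P4) = 5  (label A)
Votes: A=2, B=3
Majority → B

B


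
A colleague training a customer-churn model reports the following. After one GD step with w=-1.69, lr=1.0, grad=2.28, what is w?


w_new = w - α·∇
= -1.69 - 1.0·2.28
= -1.69 - 2.28
= -3.97

-3.97


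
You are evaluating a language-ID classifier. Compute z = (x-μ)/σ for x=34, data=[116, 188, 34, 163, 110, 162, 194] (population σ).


μ = 138.1429, σ = 51.9902
z = (34 - 138.1429)/51.9902 = -2.0031

-2.0031


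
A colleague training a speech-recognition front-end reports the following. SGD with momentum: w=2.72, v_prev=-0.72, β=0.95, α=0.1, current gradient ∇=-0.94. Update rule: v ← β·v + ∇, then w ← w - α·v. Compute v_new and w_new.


v_new = 0.95·-0.72 - 0.94 = -0.684 - 0.94 = -1.624
w_new = 2.72 - 0.1·-1.624 = 2.72 + 0.1624 = 2.8824

v_new=-1.624, w_new=2.8824


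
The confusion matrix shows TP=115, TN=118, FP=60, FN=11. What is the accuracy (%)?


Accuracy = (TP+TN)/(TP+TN+FP+FN)
= (115+118)/(304)
= 233/304 = 76.64%

76.64%


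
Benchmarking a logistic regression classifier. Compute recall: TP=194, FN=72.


Recall = TP/(TP+FN)
= 194/(194+72)
= 194/266 = 72.93%

72.93%


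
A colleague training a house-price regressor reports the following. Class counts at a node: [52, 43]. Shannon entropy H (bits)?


Probabilities: [52/95, 43/95] ≈ [0.5474, 0.4526]
H = -((52/95)·log₂(52/95) + (43/95)·log₂(43/95))
  = 0.9935 bits

0.9935 bits


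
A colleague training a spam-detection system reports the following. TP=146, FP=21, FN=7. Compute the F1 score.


Precision = 146/167 = 0.8743
Recall = 146/153 = 0.9542
F1 = 2·P·R/(P+R) = 2·TP/(2·TP+FP+FN) = 292/(292+21+7) = 292/320 = 0.9125

0.9125


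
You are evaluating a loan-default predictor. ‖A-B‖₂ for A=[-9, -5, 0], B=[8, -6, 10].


d = √((-9-8)² + (-5+ 6)² + (0-10)²)
  = √(289 + 1 + 100)
  = √390 = 19.7484

19.7484


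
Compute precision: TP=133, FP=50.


Precision = TP/(TP+FP)
= 133/(133+50)
= 133/183 = 72.68%

72.68%


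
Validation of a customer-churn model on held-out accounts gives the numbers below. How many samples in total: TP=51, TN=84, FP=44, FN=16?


Total = TP + TN + FP + FN
= 51 + 84 + 44 + 16
= 195
(Predicted positive: 95, predicted negative: 100)

195


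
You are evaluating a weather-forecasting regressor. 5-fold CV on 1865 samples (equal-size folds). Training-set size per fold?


Fold size = 1865/5 = 373
Training per fold = 1865 - 373 = 1492

1492


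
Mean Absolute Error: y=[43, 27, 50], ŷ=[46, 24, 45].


Absolute errors: |43-46|=3, |27-24|=3, |50-45|=5
Sum = 11
MAE = 11/3 = 11/3

11/3


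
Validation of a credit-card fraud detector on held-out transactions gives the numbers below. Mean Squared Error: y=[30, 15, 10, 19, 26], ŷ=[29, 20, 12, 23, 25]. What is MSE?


Squared errors: (30-29)²=1, (15-20)²=25, (10-12)²=4, (19-23)²=16, (26-25)²=1
Sum = 47
MSE = 47/5 = 47/5

47/5


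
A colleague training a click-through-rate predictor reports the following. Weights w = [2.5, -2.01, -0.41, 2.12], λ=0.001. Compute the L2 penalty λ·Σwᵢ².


‖w‖₂² = (2.5)² + (-2.01)² + (-0.41)² + (2.12)²
     = 6.25 + 4.0401 + 0.1681 + 4.4944
     = 14.9526
λ·‖w‖₂² = 0.001·14.9526 = 0.014953

0.014953


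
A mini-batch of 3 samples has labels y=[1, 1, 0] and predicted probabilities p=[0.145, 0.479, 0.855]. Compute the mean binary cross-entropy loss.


L[0] = -ln(0.145) = 1.931
L[1] = -ln(0.479) = 0.7361
L[2] = -ln(1-0.855) = -ln(0.145) = 1.931
mean = (1.931 + 0.7361 + 1.931)/3 = 1.5327

1.5327


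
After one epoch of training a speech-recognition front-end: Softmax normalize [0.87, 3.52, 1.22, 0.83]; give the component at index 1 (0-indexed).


Exponentials: e^0.87=2.3869, e^3.52=33.7844, e^1.22=3.3872, e^0.83=2.2933
Sum = 41.8518
Softmax = [0.057, 0.8072, 0.0809, 0.0548]
p[1] = 33.7844/41.8518 = 0.8072

0.8072


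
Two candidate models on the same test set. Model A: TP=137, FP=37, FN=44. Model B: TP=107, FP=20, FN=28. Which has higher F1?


Model A: P=137/174=0.7874, R=137/181=0.7569, F1=2PR/(P+R)=2TP/(2TP+FP+FN)=274/355=0.7718
Model B: P=107/127=0.8425, R=107/135=0.7926, F1=2PR/(P+R)=2TP/(2TP+FP+FN)=214/262=0.8168
0.7718 < 0.8168 → Model B

Model B


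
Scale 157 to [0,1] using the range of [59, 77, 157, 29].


min=29, max=157
(157-29)/(157-29) = 128/128 = 1.0

1.0


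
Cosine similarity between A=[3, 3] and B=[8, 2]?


A·B = 3·8 + 3·2 = 30
‖A‖ = √18 = 4.2426, ‖B‖ = √68 = 8.2462
cos = 30/(√18·√68) = 30/√1224 = 0.8575

0.8575


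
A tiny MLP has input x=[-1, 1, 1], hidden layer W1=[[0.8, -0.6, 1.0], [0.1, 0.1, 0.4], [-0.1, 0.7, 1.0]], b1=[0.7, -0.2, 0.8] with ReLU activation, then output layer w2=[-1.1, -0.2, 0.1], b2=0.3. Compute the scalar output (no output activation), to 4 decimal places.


z1[0] = (0.8)·(-1) + (-0.6)·(1) + (1.0)·(1) + 0.7 = 0.3
z1[1] = (0.1)·(-1) + (0.1)·(1) + (0.4)·(1) - 0.2 = 0.2
z1[2] = (-0.1)·(-1) + (0.7)·(1) + (1.0)·(1) + 0.8 = 2.6
h = ReLU(z1) = [0.3, 0.2, 2.6]
output = (-1.1)·(0.3) + (-0.2)·(0.2) + (0.1)·(2.6) + 0.3 = 0.19

0.19


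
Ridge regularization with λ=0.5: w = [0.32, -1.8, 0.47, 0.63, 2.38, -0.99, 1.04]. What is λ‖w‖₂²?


‖w‖₂² = (0.32)² + (-1.8)² + (0.47)² + (0.63)² + (2.38)² + (-0.99)² + (1.04)²
     = 0.1024 + 3.24 + 0.2209 + 0.3969 + 5.6644 + 0.9801 + 1.0816
     = 11.6863
λ·‖w‖₂² = 0.5·11.6863 = 5.84315

5.84315


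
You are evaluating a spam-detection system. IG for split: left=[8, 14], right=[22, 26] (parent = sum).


Parent = [30, 40], H_parent = 0.9852
H_left = 0.9457 (n=22), H_right = 0.995 (n=48)
H_children = (22/70)·0.9457 + (48/70)·0.995 = 0.9795
IG = 0.9852 - 0.9795 = 0.0057

0.0057


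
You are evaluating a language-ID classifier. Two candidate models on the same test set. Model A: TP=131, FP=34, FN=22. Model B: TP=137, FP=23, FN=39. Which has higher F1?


Model A: P=131/165=0.7939, R=131/153=0.8562, F1=2PR/(P+R)=2TP/(2TP+FP+FN)=262/318=0.8239
Model B: P=137/160=0.8562, R=137/176=0.7784, F1=2PR/(P+R)=2TP/(2TP+FP+FN)=274/336=0.8155
0.8239 > 0.8155 → Model A

Model A


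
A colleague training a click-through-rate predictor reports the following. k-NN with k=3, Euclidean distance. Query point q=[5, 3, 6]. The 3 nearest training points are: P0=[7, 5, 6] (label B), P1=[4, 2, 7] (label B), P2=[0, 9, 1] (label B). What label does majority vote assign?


d(q,P0) = 2.8284  (label B)
d(q,P1) = 1.7321  (label B)
d(q,P2) = 9.2736  (label B)
Votes: A=0, B=3
Majority → B

B


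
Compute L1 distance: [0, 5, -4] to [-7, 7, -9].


d = |0+ 7| + |5-7| + |-4+ 9|
  = 7 + 2 + 5
  = 14

14


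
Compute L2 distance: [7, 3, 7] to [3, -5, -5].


d = √((7-3)² + (3+ 5)² + (7+ 5)²)
  = √(16 + 64 + 144)
  = √224 = 14.9666

14.9666


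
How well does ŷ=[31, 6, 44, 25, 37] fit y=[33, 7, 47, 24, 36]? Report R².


ȳ = 29.4
SS_res = Σ(y-ŷ)² = 16
SS_tot = Σ(y-ȳ)² = 897.2
R² = 1 - SS_res/SS_tot = 1 - 0.0178 = 0.9822

0.9822


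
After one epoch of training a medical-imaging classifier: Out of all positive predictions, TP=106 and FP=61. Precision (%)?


Precision = TP/(TP+FP)
= 106/(106+61)
= 106/167 = 63.47%

63.47%


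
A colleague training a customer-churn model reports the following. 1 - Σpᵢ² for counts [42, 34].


Probabilities: [42/76, 34/76] ≈ [0.5526, 0.4474]
Σpᵢ² = (1764 + 1156)/76² = 2920/5776
Gini = 1 - Σpᵢ² = 1 - 2920/5776 = 0.4945

0.4945


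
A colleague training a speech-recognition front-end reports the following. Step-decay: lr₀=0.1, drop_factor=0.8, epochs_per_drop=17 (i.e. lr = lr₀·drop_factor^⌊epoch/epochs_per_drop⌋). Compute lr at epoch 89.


n_drops = ⌊89/17⌋ = 5
lr = 0.1·0.8^5 = 0.1·0.32768 = 0.032768

0.032768


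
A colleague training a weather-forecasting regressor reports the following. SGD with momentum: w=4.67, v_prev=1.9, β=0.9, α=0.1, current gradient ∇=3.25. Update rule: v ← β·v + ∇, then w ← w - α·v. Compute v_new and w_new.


v_new = 0.9·1.9 + 3.25 = 1.71 + 3.25 = 4.96
w_new = 4.67 - 0.1·4.96 = 4.67 - 0.496 = 4.174

v_new=4.96, w_new=4.174


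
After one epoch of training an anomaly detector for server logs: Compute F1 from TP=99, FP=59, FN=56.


Precision = 99/158 = 0.6266
Recall = 99/155 = 0.6387
F1 = 2·P·R/(P+R) = 2·TP/(2·TP+FP+FN) = 198/(198+59+56) = 198/313 = 0.6326

0.6326


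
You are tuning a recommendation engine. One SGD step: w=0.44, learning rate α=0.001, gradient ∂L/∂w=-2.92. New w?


w_new = w - α·∇
= 0.44 - 0.001·-2.92
= 0.44 + 0.00292
= 0.44292

0.44292


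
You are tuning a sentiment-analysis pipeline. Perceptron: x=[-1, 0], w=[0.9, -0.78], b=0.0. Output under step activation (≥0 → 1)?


z = (-1)·(0.9) + (0)·(-0.78) + 0.0
  = -0.9
step(z) = 0 (z<0)

0


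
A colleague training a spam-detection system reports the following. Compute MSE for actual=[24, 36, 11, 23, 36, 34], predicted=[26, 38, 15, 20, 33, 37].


Squared errors: (24-26)²=4, (36-38)²=4, (11-15)²=16, (23-20)²=9, (36-33)²=9, (34-37)²=9
Sum = 51
MSE = 51/6 = 17/2

17/2


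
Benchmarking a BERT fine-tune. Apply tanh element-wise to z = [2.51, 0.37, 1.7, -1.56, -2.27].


tanh(2.51) = 0.9869
tanh(0.37) = 0.354
tanh(1.7) = 0.9354
tanh(-1.56) = -0.9154
tanh(-2.27) = -0.9789
result = [0.9869, 0.354, 0.9354, -0.9154, -0.9789]

[0.9869, 0.354, 0.9354, -0.9154, -0.9789]


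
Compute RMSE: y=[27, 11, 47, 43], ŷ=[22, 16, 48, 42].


MSE = 52/4 = 13
RMSE = √(52/4) = 3.6056

3.6056


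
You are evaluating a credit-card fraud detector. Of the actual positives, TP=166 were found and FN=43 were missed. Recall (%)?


Recall = TP/(TP+FN)
= 166/(166+43)
= 166/209 = 79.43%

79.43%


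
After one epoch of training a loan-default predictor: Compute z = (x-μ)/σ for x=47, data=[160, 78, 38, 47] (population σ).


μ = 80.75, σ = 48.1008
z = (47 - 80.75)/48.1008 = -0.7017

-0.7017


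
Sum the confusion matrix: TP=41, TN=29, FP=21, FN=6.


Total = TP + TN + FP + FN
= 41 + 29 + 21 + 6
= 97
(Predicted positive: 62, predicted negative: 35)

97


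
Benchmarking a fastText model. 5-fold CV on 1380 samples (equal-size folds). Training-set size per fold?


Fold size = 1380/5 = 276
Training per fold = 1380 - 276 = 1104

1104


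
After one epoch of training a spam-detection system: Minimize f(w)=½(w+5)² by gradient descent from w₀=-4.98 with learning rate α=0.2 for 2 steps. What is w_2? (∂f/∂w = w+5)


step 1: grad = -4.98+5 = 0.02; w = -4.98 - 0.2·(0.02) = -4.984
step 2: grad = -4.984+5 = 0.016; w = -4.984 - 0.2·(0.016) = -4.9872

-4.9872


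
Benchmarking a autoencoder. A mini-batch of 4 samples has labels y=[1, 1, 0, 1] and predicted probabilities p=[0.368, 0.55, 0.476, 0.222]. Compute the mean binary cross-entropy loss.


L[0] = -ln(0.368) = 0.9997
L[1] = -ln(0.55) = 0.5978
L[2] = -ln(1-0.476) = -ln(0.524) = 0.6463
L[3] = -ln(0.222) = 1.5051
mean = (0.9997 + 0.5978 + 0.6463 + 1.5051)/4 = 0.9372

0.9372


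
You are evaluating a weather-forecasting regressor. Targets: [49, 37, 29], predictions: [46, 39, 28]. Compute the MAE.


Absolute errors: |49-46|=3, |37-39|=2, |29-28|=1
Sum = 6
MAE = 6/3 = 2

2


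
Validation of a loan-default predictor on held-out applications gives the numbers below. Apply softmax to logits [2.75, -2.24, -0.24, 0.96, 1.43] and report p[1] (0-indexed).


Exponentials: e^2.75=15.6426, e^-2.24=0.1065, e^-0.24=0.7866, e^0.96=2.6117, e^1.43=4.1787
Sum = 23.3261
Softmax = [0.6706, 0.0046, 0.0337, 0.112, 0.1791]
p[1] = 0.1065/23.3261 = 0.0046

0.0046


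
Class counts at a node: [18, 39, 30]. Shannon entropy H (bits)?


Probabilities: [18/87, 39/87, 30/87] ≈ [0.2069, 0.4483, 0.3448]
H = -((18/87)·log₂(18/87) + (39/87)·log₂(39/87) + (30/87)·log₂(30/87))
  = 1.5189 bits

1.5189 bits


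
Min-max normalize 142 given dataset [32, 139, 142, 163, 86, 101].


min=32, max=163
(142-32)/(163-32) = 110/131 = 0.8397

0.8397


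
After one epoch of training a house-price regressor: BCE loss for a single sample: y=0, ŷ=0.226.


BCE = -[y·ln(p) + (1-y)·ln(1-p)]
= -0 - 1·ln(1-0.226)
= -ln(0.774) = 0.2562

0.2562


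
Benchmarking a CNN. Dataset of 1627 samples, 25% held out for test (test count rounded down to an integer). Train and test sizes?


Test = ⌊1627·25/100⌋ = 406
Train = 1627 - 406 = 1221

Train: 1221, Test: 406


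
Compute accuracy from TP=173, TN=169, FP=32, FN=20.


Accuracy = (TP+TN)/(TP+TN+FP+FN)
= (173+169)/(394)
= 342/394 = 86.8%

86.8%


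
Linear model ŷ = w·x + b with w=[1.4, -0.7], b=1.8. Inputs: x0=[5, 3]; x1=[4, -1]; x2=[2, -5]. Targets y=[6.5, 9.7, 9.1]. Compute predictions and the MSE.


ŷ0 = (1.4)·(5) + (-0.7)·(3) + 1.8 = 6.7
ŷ1 = (1.4)·(4) + (-0.7)·(-1) + 1.8 = 8.1
ŷ2 = (1.4)·(2) + (-0.7)·(-5) + 1.8 = 8.1
errors² = [0.04, 2.56, 1.0]
MSE = 3.6000/3 = 1.2

1.2


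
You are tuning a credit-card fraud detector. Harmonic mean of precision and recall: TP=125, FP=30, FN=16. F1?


Precision = 125/155 = 0.8065
Recall = 125/141 = 0.8865
F1 = 2·P·R/(P+R) = 2·TP/(2·TP+FP+FN) = 250/(250+30+16) = 250/296 = 0.8446

0.8446


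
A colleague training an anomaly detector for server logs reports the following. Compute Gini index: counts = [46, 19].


Probabilities: [46/65, 19/65] ≈ [0.7077, 0.2923]
Σpᵢ² = (2116 + 361)/65² = 2477/4225
Gini = 1 - Σpᵢ² = 1 - 2477/4225 = 0.4137

0.4137


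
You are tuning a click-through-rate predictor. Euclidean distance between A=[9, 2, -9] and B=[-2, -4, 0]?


d = √((9+ 2)² + (2+ 4)² + (-9-0)²)
  = √(121 + 36 + 81)
  = √238 = 15.4272

15.4272


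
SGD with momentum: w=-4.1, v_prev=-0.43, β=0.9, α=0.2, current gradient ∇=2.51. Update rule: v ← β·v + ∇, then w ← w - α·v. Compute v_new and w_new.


v_new = 0.9·-0.43 + 2.51 = -0.387 + 2.51 = 2.123
w_new = -4.1 - 0.2·2.123 = -4.1 - 0.4246 = -4.5246

v_new=2.123, w_new=-4.5246


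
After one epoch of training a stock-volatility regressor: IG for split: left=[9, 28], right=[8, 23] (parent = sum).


Parent = [17, 51], H_parent = 0.8113
H_left = 0.8004 (n=37), H_right = 0.8238 (n=31)
H_children = (37/68)·0.8004 + (31/68)·0.8238 = 0.8111
IG = 0.8113 - 0.8111 = 0.0002

0.0002


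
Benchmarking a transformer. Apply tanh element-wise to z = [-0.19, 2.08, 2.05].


tanh(-0.19) = -0.1877
tanh(2.08) = 0.9693
tanh(2.05) = 0.9674
result = [-0.1877, 0.9693, 0.9674]

[-0.1877, 0.9693, 0.9674]


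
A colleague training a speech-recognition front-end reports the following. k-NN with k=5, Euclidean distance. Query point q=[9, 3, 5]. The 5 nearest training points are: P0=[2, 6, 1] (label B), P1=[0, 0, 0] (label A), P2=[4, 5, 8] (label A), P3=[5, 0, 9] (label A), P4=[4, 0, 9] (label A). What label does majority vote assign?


d(q,P0) = 8.6023  (label B)
d(q,P1) = 10.7238  (label A)
d(q,P2) = 6.1644  (label A)
d(q,P3) = 6.4031  (label A)
d(q,P4) = 7.0711  (label A)
Votes: A=4, B=1
Majority → A

A


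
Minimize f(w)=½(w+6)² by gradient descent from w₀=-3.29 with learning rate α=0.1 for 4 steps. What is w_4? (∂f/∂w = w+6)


step 1: grad = -3.29+6 = 2.71; w = -3.29 - 0.1·(2.71) = -3.561
step 2: grad = -3.561+6 = 2.439; w = -3.561 - 0.1·(2.439) = -3.8049
step 3: grad = -3.8049+6 = 2.1951; w = -3.8049 - 0.1·(2.1951) = -4.02441
step 4: grad = -4.02441+6 = 1.97559; w = -4.02441 - 0.1·(1.97559) = -4.221969

-4.221969


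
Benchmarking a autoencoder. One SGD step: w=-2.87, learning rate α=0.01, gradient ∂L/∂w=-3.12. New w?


w_new = w - α·∇
= -2.87 - 0.01·-3.12
= -2.87 + 0.0312
= -2.8388

-2.8388


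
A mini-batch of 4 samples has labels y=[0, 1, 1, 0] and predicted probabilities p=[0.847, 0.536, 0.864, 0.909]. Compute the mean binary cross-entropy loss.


L[0] = -ln(1-0.847) = -ln(0.153) = 1.8773
L[1] = -ln(0.536) = 0.6236
L[2] = -ln(0.864) = 0.1462
L[3] = -ln(1-0.909) = -ln(0.091) = 2.3969
mean = (1.8773 + 0.6236 + 0.1462 + 2.3969)/4 = 1.261

1.261


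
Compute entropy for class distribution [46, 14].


Probabilities: [46/60, 14/60] ≈ [0.7667, 0.2333]
H = -((46/60)·log₂(46/60) + (14/60)·log₂(14/60))
  = 0.7838 bits

0.7838 bits


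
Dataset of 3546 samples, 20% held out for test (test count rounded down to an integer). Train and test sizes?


Test = ⌊3546·20/100⌋ = 709
Train = 3546 - 709 = 2837

Train: 2837, Test: 709


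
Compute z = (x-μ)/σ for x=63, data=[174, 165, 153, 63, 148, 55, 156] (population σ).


μ = 130.5714, σ = 45.984
z = (63 - 130.5714)/45.984 = -1.4695

-1.4695


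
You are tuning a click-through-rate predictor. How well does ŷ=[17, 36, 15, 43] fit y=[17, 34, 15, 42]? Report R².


ȳ = 27
SS_res = Σ(y-ŷ)² = 5
SS_tot = Σ(y-ȳ)² = 518
R² = 1 - SS_res/SS_tot = 1 - 0.0097 = 0.9903

0.9903


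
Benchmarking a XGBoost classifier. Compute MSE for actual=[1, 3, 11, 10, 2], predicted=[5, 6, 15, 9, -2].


Squared errors: (1-5)²=16, (3-6)²=9, (11-15)²=16, (10-9)²=1, (2+ 2)²=16
Sum = 58
MSE = 58/5 = 58/5

58/5


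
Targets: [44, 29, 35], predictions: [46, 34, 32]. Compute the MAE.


Absolute errors: |44-46|=2, |29-34|=5, |35-32|=3
Sum = 10
MAE = 10/3 = 10/3

10/3


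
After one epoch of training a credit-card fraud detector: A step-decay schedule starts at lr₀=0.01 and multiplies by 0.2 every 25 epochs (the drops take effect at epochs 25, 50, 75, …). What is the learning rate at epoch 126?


n_drops = ⌊126/25⌋ = 5
lr = 0.01·0.2^5 = 0.01·0.00032 = 0.0000032

0.0000032


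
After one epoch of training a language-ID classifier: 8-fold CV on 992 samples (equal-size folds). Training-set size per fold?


Fold size = 992/8 = 124
Training per fold = 992 - 124 = 868

868


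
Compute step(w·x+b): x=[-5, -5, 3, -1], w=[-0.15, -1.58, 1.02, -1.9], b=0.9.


z = (-5)·(-0.15) + (-5)·(-1.58) + (3)·(1.02) + (-1)·(-1.9) + 0.9
  = 14.51
step(z) = 1 (z≥0)

1


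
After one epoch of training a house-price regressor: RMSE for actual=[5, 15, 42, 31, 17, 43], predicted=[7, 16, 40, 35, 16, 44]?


MSE = 27/6 = 4.5
RMSE = √(27/6) = 2.1213

2.1213
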